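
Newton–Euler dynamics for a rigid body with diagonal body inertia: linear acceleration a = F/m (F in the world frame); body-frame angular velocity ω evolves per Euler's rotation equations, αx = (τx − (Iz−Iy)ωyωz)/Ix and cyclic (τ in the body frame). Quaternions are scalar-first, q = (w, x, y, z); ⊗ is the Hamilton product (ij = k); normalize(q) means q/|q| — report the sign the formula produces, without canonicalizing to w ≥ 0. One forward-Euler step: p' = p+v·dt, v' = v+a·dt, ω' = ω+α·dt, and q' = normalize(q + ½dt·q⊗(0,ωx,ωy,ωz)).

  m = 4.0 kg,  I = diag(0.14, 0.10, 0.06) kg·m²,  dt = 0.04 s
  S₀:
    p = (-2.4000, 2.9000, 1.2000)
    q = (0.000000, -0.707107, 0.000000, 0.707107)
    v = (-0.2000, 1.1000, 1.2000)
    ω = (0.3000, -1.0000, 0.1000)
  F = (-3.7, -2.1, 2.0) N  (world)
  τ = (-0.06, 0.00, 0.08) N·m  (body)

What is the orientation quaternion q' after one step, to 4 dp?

q⊗(0,ω) = (0.1414214, 0.7071070, 0.2828428, 0.7071070)
q + ½dt·q⊗(0,ω), renormalized = (0.0028, -0.6928, 0.0057, 0.7211)

q' = (0.0028, -0.6928, 0.0057, 0.7211)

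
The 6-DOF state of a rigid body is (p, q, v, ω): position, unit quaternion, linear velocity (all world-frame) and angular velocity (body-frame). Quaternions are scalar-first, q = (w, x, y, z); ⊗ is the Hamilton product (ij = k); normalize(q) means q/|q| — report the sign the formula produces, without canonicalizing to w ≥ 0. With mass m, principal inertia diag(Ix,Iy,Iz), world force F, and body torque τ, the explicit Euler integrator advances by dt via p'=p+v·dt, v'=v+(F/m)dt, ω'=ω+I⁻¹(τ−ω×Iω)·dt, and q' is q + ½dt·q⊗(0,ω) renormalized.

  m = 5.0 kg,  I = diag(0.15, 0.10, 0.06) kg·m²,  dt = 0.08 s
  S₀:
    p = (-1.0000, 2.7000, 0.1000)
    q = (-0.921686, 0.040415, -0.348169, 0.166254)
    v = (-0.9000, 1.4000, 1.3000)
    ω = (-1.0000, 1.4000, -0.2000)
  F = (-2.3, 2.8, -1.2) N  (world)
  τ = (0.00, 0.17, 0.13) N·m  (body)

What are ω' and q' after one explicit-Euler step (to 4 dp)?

ω' = (-1.0060, 1.5216, -0.1200)
q' = (-0.8971, 0.0706, -0.4051, 0.1616)

precession coupling ω×(Iω) = (0.0112, 0.0180, 0.0700)
angular accel α = (-0.0747, 1.5200, 1.0000)
new body rate ω' = (-1.0060, 1.5216, -0.1200)
q⊗(0,ω) = (0.5611024, 0.7585642, -1.4485314, -0.1072508)
q + ½dt·q⊗(0,ω), renormalized = (-0.8971, 0.0706, -0.4051, 0.1616)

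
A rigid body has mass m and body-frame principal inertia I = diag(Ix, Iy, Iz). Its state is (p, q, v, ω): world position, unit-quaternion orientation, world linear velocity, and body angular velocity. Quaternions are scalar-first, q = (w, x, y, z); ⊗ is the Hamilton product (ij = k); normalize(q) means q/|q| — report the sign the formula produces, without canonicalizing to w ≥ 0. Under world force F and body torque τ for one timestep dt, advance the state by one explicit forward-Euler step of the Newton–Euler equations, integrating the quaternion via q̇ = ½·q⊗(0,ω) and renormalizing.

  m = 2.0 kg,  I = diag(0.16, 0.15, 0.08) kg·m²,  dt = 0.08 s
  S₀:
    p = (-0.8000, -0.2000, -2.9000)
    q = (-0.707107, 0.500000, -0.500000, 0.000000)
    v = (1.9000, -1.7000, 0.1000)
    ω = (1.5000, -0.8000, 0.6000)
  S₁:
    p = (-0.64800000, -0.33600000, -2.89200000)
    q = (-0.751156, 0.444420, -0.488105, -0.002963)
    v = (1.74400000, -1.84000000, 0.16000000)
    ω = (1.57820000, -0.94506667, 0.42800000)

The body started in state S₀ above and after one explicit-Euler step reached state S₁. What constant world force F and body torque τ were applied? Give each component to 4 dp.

F = (-3.9000, -3.5000, 1.5000)
τ = (0.1900, -0.2000, -0.1600)

rate change Δω = (0.07820000, -0.14506667, -0.17200000)
gyro term ω₀×Iω₀ = (0.0336, 0.0720, 0.0120)
τ = I·(Δω/dt) + ω₀×(Iω₀) = (0.1900, -0.2000, -0.1600)
Δv = v₁−v₀ = (-0.15600000, -0.14000000, 0.06000000)
m·(v₁−v₀)/dt = (-3.9000, -3.5000, 1.5000)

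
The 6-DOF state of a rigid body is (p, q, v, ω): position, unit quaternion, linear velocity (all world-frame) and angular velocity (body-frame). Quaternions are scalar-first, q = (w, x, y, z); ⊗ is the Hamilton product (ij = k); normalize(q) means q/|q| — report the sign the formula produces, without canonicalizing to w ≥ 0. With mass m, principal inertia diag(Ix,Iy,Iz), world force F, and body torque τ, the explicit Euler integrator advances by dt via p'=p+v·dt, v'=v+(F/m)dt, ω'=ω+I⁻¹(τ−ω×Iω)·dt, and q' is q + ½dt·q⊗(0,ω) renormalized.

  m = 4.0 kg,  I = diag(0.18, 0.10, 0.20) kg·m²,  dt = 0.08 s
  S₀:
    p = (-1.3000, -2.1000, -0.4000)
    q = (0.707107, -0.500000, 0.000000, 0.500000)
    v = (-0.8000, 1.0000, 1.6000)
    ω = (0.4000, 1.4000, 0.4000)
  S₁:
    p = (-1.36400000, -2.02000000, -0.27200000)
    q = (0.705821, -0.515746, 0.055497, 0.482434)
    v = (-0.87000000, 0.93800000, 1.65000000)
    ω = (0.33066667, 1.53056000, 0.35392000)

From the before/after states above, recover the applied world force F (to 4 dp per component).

F = (-3.5000, -3.1000, 2.5000)

velocity change Δv = (-0.07000000, -0.06200000, 0.05000000)
applied force F = (-3.5000, -3.1000, 2.5000)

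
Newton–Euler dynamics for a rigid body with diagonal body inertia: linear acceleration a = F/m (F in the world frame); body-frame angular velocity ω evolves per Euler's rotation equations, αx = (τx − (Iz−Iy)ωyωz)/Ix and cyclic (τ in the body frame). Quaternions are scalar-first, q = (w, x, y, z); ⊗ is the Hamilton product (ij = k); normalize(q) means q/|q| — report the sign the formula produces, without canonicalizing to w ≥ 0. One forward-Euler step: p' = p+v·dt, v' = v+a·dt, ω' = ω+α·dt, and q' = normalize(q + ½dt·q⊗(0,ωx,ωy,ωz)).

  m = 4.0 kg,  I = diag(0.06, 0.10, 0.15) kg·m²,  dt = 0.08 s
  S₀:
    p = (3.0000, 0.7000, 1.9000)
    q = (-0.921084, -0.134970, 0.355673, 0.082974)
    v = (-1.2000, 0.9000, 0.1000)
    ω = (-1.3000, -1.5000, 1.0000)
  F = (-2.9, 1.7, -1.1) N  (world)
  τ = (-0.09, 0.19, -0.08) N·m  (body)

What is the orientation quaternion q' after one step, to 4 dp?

q' = (-0.9065, -0.0676, 0.4104, 0.0724)

Hamilton product q⊗(0,ω) = (0.2750745, 1.6775432, 1.4087298, -0.2562541)
q + ½dt·q⊗(0,ω), renormalized = (-0.9065, -0.0676, 0.4104, 0.0724)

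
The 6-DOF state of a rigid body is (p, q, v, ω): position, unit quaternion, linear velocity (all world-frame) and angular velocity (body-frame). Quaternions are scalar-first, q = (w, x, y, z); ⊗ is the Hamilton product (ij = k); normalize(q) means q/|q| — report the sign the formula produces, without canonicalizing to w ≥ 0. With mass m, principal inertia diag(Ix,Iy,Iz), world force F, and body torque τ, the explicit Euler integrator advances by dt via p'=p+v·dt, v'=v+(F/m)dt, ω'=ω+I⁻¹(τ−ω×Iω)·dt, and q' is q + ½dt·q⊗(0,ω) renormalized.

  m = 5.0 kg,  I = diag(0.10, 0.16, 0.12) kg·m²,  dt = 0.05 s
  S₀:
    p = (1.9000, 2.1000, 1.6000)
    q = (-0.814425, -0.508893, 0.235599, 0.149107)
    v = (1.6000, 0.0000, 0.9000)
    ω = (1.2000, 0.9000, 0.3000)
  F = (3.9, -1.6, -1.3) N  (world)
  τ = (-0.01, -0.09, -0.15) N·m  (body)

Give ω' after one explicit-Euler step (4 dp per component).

ω' = (1.2004, 0.8741, 0.2105)

ω×(Iω) gyroscopic = (-0.0108, -0.0072, 0.0648)
(τ − ω×Iω)/I = (0.0080, -0.5175, -1.7900)
ω' = ω + α·dt = (1.2004, 0.8741, 0.2105)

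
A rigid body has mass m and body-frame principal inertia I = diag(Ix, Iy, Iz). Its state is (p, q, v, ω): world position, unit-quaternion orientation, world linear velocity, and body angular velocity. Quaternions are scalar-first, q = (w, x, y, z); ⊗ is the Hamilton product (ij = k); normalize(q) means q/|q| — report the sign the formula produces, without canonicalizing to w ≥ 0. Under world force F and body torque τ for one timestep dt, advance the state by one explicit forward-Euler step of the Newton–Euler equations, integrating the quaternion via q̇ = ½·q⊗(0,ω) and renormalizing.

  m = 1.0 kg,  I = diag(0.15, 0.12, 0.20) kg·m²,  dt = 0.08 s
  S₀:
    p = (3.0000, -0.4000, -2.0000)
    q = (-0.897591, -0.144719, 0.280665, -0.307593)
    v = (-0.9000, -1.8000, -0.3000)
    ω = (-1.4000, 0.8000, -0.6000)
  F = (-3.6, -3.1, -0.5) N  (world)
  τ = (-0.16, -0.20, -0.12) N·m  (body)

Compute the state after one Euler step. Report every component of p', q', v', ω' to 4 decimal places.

p' = (2.9280, -0.5440, -2.0240)
q' = (-0.9199, -0.0911, 0.2651, -0.2743)
v' = (-1.1880, -2.0480, -0.3400)
ω' = (-1.4649, 0.6947, -0.6614)

(τ − ω×Iω)/I = (-0.8107, -1.3167, -0.7680)
ω + α·dt = (-1.4649, 0.6947, -0.6614)
q⊗(0,ω) = (-0.6116944, 1.3343028, -0.3742740, 0.8157104)
q + ½dt·q⊗(0,ω), renormalized = (-0.9199, -0.0911, 0.2651, -0.2743)
a = F/m = (-3.6000, -3.1000, -0.5000)
p + v·dt = (2.9280, -0.5440, -2.0240)
v + (F/m)dt = (-1.1880, -2.0480, -0.3400)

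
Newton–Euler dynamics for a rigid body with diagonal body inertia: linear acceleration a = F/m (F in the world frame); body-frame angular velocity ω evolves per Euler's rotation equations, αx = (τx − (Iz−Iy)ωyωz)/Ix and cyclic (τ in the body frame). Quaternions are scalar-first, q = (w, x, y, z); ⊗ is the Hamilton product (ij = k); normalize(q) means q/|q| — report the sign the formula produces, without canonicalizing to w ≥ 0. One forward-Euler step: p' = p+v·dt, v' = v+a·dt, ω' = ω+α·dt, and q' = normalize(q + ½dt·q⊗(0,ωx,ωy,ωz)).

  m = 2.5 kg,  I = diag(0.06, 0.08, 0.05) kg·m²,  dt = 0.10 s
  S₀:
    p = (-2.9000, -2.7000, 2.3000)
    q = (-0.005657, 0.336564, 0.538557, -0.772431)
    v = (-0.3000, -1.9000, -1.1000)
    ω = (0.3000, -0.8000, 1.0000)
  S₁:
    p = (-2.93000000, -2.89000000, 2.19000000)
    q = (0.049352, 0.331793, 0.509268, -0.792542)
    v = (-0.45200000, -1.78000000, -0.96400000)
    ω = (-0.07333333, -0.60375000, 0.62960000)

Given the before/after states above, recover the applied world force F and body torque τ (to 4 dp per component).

rate change Δω = (-0.37333333, 0.19625000, -0.37040000)
gyro term ω₀×Iω₀ = (0.0240, 0.0030, -0.0048)
applied torque τ = (-0.2000, 0.1600, -0.1900)
Δv = v₁−v₀ = (-0.15200000, 0.12000000, 0.13600000)
F = m·Δv/dt = (-3.8000, 3.0000, 3.4000)

F = (-3.8000, 3.0000, 3.4000)
τ = (-0.2000, 0.1600, -0.1900)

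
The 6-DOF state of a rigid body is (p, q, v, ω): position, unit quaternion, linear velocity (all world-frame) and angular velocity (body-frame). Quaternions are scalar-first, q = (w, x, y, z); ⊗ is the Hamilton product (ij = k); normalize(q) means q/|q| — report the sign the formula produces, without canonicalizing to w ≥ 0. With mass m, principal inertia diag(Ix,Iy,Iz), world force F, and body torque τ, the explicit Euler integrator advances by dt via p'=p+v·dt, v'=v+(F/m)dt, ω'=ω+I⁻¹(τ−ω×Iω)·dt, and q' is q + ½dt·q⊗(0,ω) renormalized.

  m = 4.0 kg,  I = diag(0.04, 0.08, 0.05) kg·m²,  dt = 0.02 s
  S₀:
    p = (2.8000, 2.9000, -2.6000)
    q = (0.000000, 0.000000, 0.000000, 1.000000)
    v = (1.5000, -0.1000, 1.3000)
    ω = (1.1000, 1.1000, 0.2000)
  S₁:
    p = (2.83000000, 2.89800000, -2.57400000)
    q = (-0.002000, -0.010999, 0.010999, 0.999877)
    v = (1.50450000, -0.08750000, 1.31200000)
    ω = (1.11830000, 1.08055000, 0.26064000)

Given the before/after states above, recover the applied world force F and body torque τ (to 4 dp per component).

F = (0.9000, 2.5000, 2.4000)
τ = (0.0300, -0.0800, 0.2000)

Δω = ω₁−ω₀ = (0.01830000, -0.01945000, 0.06064000)
τ = I·(Δω/dt) + ω₀×(Iω₀) = (0.0300, -0.0800, 0.2000)
v₁ − v₀ = (0.00450000, 0.01250000, 0.01200000)
m·(v₁−v₀)/dt = (0.9000, 2.5000, 2.4000)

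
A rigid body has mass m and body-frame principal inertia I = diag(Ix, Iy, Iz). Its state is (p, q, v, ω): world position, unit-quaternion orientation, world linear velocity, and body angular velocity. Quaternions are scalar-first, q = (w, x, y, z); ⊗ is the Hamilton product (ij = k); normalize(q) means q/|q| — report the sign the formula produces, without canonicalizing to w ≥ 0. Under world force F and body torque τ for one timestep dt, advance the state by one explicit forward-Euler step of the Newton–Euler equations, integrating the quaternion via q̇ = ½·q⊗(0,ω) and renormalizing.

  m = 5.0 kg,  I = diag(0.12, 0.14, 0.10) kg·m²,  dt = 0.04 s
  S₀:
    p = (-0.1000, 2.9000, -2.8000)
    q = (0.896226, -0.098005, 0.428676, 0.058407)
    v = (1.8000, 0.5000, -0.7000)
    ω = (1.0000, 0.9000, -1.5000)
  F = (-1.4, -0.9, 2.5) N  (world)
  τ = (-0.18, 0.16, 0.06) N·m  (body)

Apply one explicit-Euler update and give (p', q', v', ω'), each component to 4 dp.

p' = p + v·dt = (-0.0280, 2.9200, -2.8280)
v' = v + a·dt = (1.7888, 0.4928, -0.6800)
gyro term ω×Iω = (0.0540, -0.0300, 0.0180)
α = I⁻¹(τ − ω×Iω) = (-1.9500, 1.3571, 0.4200)
ω' = ω + α·dt = (0.9220, 0.9543, -1.4832)
q⊗(0,ω) = (-0.2001929, 0.2006457, 0.7180029, -1.8612195)
q + ½dt·q⊗(0,ω), renormalized = (0.8915, -0.0939, 0.4427, 0.0212)

p' = (-0.0280, 2.9200, -2.8280)
q' = (0.8915, -0.0939, 0.4427, 0.0212)
v' = (1.7888, 0.4928, -0.6800)
ω' = (0.9220, 0.9543, -1.4832)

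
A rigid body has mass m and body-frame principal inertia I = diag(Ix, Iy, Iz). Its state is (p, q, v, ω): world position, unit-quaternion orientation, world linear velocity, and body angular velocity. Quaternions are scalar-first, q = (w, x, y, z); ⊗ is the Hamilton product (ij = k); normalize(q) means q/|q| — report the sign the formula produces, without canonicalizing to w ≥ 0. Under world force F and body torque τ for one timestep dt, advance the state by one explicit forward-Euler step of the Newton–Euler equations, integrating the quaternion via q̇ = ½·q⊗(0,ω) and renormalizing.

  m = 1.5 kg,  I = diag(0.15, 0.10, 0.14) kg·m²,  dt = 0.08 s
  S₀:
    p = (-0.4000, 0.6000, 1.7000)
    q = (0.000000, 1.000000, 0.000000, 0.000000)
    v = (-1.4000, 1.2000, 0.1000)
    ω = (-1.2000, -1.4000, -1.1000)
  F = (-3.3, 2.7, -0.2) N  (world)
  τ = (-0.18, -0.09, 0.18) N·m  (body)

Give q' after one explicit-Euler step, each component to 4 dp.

q⊗(0,ω) = (1.2000000, 0.0000000, 1.1000000, -1.4000000)
q + ½dt·q⊗(0,ω), renormalized = (0.0478, 0.9963, 0.0438, -0.0558)

q' = (0.0478, 0.9963, 0.0438, -0.0558)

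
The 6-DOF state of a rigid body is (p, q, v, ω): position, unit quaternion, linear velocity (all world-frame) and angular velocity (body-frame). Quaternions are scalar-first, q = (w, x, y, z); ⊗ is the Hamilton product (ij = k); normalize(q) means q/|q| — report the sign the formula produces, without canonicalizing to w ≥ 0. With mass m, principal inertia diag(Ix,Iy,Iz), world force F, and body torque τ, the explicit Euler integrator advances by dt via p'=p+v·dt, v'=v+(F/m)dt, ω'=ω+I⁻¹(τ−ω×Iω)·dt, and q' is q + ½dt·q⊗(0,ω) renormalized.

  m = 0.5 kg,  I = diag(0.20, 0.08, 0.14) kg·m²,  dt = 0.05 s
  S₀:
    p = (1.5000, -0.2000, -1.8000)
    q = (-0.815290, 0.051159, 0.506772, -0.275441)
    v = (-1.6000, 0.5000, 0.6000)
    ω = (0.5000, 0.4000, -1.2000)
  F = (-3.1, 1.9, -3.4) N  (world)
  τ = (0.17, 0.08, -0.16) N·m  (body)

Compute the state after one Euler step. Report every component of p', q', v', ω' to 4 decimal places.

p' = (1.4200, -0.1750, -1.7700)
q' = (-0.8288, 0.0285, 0.4964, -0.2567)
v' = (-1.9100, 0.6900, 0.2600)
ω' = (0.5497, 0.4725, -1.2486)

a = F/m = (-6.2000, 3.8000, -6.8000)
new position p' = (1.4200, -0.1750, -1.7700)
new velocity v' = (-1.9100, 0.6900, 0.2600)
α = I⁻¹(τ − ω×Iω) = (0.9940, 1.4500, -0.9714)
ω + α·dt = (0.5497, 0.4725, -1.2486)
2q̇ = q⊗(0,ω) = (-0.5588175, -0.9055950, -0.4024457, 0.7454256)
q + ½dt·q⊗(0,ω), renormalized = (-0.8288, 0.0285, 0.4964, -0.2567)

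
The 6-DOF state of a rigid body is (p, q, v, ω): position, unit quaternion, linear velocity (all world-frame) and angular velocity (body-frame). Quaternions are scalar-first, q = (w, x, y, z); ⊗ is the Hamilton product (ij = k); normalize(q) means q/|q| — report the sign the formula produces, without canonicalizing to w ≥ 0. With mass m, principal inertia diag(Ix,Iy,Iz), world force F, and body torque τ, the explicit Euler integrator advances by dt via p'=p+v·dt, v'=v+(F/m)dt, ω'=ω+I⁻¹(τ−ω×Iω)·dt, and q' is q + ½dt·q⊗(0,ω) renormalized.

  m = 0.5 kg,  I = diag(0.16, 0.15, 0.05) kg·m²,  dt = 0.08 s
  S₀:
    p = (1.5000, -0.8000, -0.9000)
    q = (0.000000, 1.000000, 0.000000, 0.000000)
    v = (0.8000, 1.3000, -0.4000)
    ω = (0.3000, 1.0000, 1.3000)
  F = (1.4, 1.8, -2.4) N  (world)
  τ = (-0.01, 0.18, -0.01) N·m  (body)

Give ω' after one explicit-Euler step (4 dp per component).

ω' = (0.3600, 1.0731, 1.2888)

precession coupling ω×(Iω) = (-0.1300, 0.0429, -0.0030)
(τ − ω×Iω)/I = (0.7500, 0.9140, -0.1400)
ω + α·dt = (0.3600, 1.0731, 1.2888)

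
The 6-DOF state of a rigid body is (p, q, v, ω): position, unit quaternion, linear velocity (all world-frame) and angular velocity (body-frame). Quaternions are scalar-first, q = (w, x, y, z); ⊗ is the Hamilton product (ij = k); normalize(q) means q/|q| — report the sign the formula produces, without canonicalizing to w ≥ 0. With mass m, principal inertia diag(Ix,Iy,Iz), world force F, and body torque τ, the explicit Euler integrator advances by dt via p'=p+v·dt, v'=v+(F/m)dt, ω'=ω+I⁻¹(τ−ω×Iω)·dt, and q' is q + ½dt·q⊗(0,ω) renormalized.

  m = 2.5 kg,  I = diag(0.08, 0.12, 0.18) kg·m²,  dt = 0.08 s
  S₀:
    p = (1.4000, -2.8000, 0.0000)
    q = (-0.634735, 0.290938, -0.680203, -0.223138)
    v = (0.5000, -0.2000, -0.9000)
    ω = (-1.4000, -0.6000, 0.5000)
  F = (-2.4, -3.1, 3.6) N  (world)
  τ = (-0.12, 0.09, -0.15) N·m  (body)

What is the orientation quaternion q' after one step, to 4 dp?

2q̇ = q⊗(0,ω) = (0.1107604, 0.4146447, 0.5477652, -1.4442145)
q' = normalize(q + ½dt·q⊗(0,ω)) = (-0.6290, 0.3069, -0.6569, -0.2803)

q' = (-0.6290, 0.3069, -0.6569, -0.2803)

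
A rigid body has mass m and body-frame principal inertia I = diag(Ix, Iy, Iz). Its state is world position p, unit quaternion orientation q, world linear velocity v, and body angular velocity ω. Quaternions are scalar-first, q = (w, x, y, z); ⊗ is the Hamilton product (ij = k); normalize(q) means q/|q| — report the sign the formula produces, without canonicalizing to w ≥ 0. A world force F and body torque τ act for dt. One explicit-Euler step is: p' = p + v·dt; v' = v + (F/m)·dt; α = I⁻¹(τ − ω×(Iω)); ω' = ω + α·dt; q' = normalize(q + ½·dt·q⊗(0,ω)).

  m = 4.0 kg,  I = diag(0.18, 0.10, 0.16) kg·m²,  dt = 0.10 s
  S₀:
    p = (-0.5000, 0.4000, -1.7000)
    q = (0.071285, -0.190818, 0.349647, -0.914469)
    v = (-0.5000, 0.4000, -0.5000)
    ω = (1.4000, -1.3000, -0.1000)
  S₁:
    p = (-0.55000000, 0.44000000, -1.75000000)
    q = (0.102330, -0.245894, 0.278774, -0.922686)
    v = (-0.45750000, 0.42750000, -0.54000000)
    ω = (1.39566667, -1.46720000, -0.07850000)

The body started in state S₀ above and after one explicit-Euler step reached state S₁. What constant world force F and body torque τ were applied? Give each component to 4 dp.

F = (1.7000, 1.1000, -1.6000)
τ = (0.0000, -0.1700, 0.1800)

velocity change Δv = (0.04250000, 0.02750000, -0.04000000)
applied force F = (1.7000, 1.1000, -1.6000)
rate change Δω = (-0.00433333, -0.16720000, 0.02150000)
gyro term ω₀×Iω₀ = (0.0078, -0.0028, 0.1456)
τ = I·(Δω/dt) + ω₀×(Iω₀) = (0.0000, -0.1700, 0.1800)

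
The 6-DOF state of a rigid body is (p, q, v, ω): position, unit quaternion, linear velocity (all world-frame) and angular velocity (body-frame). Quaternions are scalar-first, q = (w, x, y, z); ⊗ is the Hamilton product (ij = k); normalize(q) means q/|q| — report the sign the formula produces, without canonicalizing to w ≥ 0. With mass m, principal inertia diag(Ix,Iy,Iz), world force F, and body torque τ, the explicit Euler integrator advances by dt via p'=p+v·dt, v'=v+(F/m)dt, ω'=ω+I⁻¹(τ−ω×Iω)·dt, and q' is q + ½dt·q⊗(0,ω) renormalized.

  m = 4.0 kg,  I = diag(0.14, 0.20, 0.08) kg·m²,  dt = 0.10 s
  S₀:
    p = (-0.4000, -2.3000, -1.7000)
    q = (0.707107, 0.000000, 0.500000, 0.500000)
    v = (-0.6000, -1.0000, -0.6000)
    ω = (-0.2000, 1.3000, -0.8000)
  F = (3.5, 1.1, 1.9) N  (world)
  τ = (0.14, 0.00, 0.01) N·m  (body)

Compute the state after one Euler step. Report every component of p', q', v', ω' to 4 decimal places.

p' = (-0.4600, -2.4000, -1.7600)
q' = (0.6926, -0.0594, 0.5394, 0.4753)
v' = (-0.5125, -0.9725, -0.5525)
ω' = (-0.1891, 1.2952, -0.7680)

a = (0.8750, 0.2750, 0.4750)
p' = p + v·dt = (-0.4600, -2.4000, -1.7600)
new velocity v' = (-0.5125, -0.9725, -0.5525)
α = I⁻¹(τ − ω×Iω) = (0.1086, -0.0480, 0.3200)
ω + α·dt = (-0.1891, 1.2952, -0.7680)
2q̇ = q⊗(0,ω) = (-0.2500000, -1.1914214, 0.8192391, -0.4656856)
q + ½dt·q⊗(0,ω), renormalized = (0.6926, -0.0594, 0.5394, 0.4753)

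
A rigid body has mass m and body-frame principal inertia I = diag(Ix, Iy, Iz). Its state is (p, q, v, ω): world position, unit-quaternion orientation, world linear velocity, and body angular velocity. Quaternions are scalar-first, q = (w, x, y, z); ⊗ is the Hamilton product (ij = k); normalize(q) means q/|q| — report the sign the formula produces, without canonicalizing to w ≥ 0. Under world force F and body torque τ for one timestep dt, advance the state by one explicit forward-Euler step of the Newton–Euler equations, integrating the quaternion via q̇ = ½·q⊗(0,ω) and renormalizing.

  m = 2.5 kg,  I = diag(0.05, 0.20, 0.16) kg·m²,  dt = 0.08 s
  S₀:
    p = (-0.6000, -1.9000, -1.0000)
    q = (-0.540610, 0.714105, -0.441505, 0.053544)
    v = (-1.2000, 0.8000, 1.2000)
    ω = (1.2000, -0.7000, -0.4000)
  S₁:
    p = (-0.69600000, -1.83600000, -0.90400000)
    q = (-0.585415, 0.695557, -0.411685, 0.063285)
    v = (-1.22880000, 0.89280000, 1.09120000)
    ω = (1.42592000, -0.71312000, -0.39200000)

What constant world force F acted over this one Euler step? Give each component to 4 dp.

Δv = v₁−v₀ = (-0.02880000, 0.09280000, -0.10880000)
F = m·Δv/dt = (-0.9000, 2.9000, -3.4000)

F = (-0.9000, 2.9000, -3.4000)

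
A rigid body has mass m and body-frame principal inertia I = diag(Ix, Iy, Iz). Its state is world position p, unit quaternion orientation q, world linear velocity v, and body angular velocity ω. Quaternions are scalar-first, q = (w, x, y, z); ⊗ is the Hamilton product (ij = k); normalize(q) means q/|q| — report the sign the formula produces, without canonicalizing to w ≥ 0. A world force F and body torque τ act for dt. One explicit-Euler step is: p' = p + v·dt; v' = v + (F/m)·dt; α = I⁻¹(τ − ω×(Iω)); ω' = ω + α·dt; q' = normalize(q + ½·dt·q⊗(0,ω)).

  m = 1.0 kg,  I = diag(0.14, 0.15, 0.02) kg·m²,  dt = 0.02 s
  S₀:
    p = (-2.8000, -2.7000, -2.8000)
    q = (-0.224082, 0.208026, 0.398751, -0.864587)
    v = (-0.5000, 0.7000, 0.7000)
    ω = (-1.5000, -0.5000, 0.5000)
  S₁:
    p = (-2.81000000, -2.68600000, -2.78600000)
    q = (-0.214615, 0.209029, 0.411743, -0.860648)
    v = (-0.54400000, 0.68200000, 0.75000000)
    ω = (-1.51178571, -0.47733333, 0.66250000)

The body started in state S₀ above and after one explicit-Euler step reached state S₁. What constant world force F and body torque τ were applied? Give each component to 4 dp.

velocity change Δv = (-0.04400000, -0.01800000, 0.05000000)
m·(v₁−v₀)/dt = (-2.2000, -0.9000, 2.5000)
ω₁ − ω₀ = (-0.01178571, 0.02266667, 0.16250000)
ω₀×(Iω₀) = (0.0325, -0.0900, 0.0075)
τ = I·(Δω/dt) + ω₀×(Iω₀) = (-0.0500, 0.0800, 0.1700)

F = (-2.2000, -0.9000, 2.5000)
τ = (-0.0500, 0.0800, 0.1700)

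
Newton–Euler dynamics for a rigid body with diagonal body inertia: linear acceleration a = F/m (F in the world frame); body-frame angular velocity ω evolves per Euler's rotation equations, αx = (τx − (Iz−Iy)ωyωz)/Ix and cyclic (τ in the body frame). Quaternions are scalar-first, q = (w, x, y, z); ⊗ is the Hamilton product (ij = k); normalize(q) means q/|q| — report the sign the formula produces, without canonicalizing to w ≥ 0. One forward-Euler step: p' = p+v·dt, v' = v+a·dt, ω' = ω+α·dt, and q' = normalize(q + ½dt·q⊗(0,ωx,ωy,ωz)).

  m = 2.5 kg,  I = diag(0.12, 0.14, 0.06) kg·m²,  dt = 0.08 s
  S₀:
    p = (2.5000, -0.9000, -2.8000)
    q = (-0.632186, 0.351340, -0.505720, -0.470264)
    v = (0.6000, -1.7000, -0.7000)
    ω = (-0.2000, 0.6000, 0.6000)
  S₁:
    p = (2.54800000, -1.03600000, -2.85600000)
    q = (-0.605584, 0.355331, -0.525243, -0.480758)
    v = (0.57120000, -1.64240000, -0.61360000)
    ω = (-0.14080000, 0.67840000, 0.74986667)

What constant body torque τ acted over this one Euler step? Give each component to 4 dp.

rate change Δω = (0.05920000, 0.07840000, 0.14986667)
ω₀×(Iω₀) = (-0.0288, -0.0072, -0.0024)
I·α + gyro = (0.0600, 0.1300, 0.1100)

τ = (0.0600, 0.1300, 0.1100)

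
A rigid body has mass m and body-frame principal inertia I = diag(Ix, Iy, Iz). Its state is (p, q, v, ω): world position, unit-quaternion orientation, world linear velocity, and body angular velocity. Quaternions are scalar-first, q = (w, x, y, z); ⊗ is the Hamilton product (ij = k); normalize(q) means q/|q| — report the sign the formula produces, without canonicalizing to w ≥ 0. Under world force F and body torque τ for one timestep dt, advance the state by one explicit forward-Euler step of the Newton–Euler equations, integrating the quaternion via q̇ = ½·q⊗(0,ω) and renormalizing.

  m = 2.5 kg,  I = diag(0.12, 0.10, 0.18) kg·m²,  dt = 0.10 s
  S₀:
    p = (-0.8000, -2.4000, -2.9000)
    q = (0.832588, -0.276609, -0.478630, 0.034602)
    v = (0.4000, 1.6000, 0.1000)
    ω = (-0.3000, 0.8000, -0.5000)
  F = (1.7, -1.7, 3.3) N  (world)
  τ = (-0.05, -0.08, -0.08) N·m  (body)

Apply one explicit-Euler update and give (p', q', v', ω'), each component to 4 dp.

p' = (-0.7600, -2.2400, -2.8900)
q' = (0.8474, -0.2782, -0.4522, -0.0045)
v' = (0.4680, 1.5320, 0.2320)
ω' = (-0.3150, 0.7290, -0.5471)

α = I⁻¹(τ − ω×Iω) = (-0.1500, -0.7100, -0.4711)
ω' = ω + α·dt = (-0.3150, 0.7290, -0.5471)
Hamilton product q⊗(0,ω) = (0.3172223, -0.0381430, 0.5173853, -0.7811702)
q + ½dt·q⊗(0,ω), renormalized = (0.8474, -0.2782, -0.4522, -0.0045)
a = (0.6800, -0.6800, 1.3200)
p' = p + v·dt = (-0.7600, -2.2400, -2.8900)
new velocity v' = (0.4680, 1.5320, 0.2320)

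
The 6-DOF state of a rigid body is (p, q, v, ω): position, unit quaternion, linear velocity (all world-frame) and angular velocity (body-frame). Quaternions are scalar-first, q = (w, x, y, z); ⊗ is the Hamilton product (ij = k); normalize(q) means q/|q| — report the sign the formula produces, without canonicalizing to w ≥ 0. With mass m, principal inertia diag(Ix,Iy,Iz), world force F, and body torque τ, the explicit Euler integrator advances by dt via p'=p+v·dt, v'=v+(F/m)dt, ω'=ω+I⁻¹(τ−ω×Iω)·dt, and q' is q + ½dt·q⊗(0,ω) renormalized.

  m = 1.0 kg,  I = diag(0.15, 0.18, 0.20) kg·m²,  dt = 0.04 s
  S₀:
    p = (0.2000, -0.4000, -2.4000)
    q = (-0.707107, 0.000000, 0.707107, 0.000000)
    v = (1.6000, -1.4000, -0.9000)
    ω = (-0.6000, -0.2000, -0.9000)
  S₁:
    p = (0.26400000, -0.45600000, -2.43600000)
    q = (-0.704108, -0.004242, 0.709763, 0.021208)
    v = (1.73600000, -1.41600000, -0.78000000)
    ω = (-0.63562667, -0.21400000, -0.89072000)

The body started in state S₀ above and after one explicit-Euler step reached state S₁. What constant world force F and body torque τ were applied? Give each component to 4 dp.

ω₁ − ω₀ = (-0.03562667, -0.01400000, 0.00928000)
I·α + gyro = (-0.1300, -0.0900, 0.0500)
Δv = v₁−v₀ = (0.13600000, -0.01600000, 0.12000000)
applied force F = (3.4000, -0.4000, 3.0000)

F = (3.4000, -0.4000, 3.0000)
τ = (-0.1300, -0.0900, 0.0500)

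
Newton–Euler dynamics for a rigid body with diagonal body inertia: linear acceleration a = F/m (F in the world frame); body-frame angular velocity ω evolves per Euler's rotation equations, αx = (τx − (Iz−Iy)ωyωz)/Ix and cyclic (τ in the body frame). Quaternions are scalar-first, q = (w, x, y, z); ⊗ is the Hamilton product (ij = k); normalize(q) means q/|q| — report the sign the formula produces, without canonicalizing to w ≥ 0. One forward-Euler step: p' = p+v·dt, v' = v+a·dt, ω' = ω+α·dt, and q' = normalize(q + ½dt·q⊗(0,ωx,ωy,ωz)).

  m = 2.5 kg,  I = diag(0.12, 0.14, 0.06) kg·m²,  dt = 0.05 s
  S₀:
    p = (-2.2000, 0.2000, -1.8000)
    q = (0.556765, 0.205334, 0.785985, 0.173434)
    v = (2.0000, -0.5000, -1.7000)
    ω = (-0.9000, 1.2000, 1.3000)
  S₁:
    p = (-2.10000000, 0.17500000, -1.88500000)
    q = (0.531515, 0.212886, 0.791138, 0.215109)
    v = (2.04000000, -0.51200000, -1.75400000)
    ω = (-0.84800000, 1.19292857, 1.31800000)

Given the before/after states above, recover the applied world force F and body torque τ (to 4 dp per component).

rate change Δω = (0.05200000, -0.00707143, 0.01800000)
precession coupling = (-0.1248, -0.0702, -0.0216)
applied torque τ = (0.0000, -0.0900, 0.0000)
Δv = v₁−v₀ = (0.04000000, -0.01200000, -0.05400000)
m·(v₁−v₀)/dt = (2.0000, -0.6000, -2.7000)

F = (2.0000, -0.6000, -2.7000)
τ = (0.0000, -0.0900, 0.0000)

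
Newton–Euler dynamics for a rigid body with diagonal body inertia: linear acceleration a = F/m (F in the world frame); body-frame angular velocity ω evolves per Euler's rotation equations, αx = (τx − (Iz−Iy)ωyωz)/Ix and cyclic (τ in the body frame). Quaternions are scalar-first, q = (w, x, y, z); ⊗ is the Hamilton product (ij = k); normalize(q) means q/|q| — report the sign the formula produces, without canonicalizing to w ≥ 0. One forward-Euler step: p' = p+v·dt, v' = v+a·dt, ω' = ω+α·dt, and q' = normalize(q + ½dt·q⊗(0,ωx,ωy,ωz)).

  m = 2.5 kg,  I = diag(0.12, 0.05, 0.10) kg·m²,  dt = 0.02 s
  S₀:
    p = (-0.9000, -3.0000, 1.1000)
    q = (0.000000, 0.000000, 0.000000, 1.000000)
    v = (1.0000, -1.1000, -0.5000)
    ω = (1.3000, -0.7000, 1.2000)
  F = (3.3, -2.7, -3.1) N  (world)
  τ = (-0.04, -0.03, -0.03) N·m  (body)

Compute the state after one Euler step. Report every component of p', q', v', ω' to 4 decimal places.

p' = (-0.8800, -3.0220, 1.0900)
q' = (-0.0120, 0.0070, 0.0130, 0.9998)
v' = (1.0264, -1.1216, -0.5248)
ω' = (1.3003, -0.7245, 1.1813)

a = F/m = (1.3200, -1.0800, -1.2400)
p' = p + v·dt = (-0.8800, -3.0220, 1.0900)
v' = v + a·dt = (1.0264, -1.1216, -0.5248)
(τ − ω×Iω)/I = (0.0167, -1.2240, -0.9370)
ω' = ω + α·dt = (1.3003, -0.7245, 1.1813)
Hamilton product q⊗(0,ω) = (-1.2000000, 0.7000000, 1.3000000, 0.0000000)
q' = normalize(q + ½dt·q⊗(0,ω)) = (-0.0120, 0.0070, 0.0130, 0.9998)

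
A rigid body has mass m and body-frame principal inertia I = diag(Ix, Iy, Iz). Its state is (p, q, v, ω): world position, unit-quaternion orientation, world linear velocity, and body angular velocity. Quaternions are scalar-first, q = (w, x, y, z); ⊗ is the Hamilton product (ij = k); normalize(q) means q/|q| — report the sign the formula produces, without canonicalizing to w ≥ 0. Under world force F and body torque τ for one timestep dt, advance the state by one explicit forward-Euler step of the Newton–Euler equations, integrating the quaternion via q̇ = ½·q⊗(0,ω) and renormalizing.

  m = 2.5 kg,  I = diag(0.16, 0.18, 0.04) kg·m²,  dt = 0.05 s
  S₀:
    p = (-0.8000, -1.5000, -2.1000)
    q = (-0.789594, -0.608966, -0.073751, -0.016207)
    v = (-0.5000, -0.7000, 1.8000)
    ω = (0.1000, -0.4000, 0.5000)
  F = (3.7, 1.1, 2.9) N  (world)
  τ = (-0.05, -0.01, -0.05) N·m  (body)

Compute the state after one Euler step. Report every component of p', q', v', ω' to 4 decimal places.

p' = (-0.8250, -1.5350, -2.0100)
q' = (-0.7885, -0.6119, -0.0583, -0.0198)
v' = (-0.4260, -0.6780, 1.8580)
ω' = (0.0756, -0.4044, 0.4385)

linear accel F/m = (1.4800, 0.4400, 1.1600)
p + v·dt = (-0.8250, -1.5350, -2.0100)
new velocity v' = (-0.4260, -0.6780, 1.8580)
ω×(Iω) gyroscopic = (0.0280, 0.0060, -0.0008)
(τ − ω×Iω)/I = (-0.4875, -0.0889, -1.2300)
new body rate ω' = (0.0756, -0.4044, 0.4385)
q⊗(0,ω) = (0.0394997, -0.1223177, 0.6186999, -0.1438355)
updated quaternion q' = (-0.7885, -0.6119, -0.0583, -0.0198)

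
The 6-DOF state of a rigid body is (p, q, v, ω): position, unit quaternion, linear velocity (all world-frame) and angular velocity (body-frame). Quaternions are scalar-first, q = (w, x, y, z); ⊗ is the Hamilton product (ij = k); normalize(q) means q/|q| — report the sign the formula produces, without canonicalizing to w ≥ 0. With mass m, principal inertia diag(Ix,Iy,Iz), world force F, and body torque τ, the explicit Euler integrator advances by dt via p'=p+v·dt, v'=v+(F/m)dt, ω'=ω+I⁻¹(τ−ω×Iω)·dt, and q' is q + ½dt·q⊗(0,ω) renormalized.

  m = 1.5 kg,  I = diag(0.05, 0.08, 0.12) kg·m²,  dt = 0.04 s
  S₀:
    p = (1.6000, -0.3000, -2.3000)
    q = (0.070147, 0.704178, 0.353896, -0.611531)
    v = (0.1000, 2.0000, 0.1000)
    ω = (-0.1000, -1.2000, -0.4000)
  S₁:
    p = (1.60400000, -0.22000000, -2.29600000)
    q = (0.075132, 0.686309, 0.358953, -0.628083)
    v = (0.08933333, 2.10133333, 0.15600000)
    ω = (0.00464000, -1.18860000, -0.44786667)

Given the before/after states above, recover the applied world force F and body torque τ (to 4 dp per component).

F = (-0.4000, 3.8000, 2.1000)
τ = (0.1500, 0.0200, -0.1400)

rate change Δω = (0.10464000, 0.01140000, -0.04786667)
τ = I·(Δω/dt) + ω₀×(Iω₀) = (0.1500, 0.0200, -0.1400)
v₁ − v₀ = (-0.01066667, 0.10133333, 0.05600000)
F = m·Δv/dt = (-0.4000, 3.8000, 2.1000)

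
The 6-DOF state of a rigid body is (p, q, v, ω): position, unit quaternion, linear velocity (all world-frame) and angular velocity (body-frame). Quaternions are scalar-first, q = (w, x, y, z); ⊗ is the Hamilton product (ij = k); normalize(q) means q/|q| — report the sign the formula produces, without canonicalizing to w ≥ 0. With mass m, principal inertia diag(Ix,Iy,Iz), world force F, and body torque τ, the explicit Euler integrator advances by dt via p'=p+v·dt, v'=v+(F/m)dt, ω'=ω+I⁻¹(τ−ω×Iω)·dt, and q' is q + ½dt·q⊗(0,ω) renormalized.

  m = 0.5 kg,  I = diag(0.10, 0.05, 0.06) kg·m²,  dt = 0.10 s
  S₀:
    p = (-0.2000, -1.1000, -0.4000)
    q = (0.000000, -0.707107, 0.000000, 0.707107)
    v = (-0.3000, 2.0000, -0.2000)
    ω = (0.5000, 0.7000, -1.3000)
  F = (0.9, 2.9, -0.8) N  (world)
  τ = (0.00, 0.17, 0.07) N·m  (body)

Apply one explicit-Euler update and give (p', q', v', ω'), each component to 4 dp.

linear accel F/m = (1.8000, 5.8000, -1.6000)
p' = p + v·dt = (-0.2300, -0.9000, -0.4200)
new velocity v' = (-0.1200, 2.5800, -0.3600)
angular accel α = (0.0910, 3.9200, 1.4583)
new body rate ω' = (0.5091, 1.0920, -1.1542)
Hamilton product q⊗(0,ω) = (1.2727926, -0.4949749, -0.5656856, -0.4949749)
q + ½dt·q⊗(0,ω), renormalized = (0.0634, -0.7296, -0.0282, 0.6803)

p' = (-0.2300, -0.9000, -0.4200)
q' = (0.0634, -0.7296, -0.0282, 0.6803)
v' = (-0.1200, 2.5800, -0.3600)
ω' = (0.5091, 1.0920, -1.1542)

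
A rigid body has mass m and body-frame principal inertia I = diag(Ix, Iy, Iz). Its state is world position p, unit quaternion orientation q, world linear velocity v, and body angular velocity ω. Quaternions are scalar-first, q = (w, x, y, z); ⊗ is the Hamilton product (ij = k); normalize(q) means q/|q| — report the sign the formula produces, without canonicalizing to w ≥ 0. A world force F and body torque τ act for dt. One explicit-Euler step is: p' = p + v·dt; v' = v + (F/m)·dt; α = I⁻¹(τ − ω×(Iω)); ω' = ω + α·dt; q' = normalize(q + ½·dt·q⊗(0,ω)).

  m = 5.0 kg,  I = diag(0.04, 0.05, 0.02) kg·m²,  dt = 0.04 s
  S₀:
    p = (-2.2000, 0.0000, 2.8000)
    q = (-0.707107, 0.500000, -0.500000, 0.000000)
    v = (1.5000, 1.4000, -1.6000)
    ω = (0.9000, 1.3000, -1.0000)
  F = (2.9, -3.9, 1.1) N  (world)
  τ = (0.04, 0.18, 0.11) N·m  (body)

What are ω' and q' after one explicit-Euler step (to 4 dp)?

ω' = (0.9010, 1.4584, -0.8034)
q' = (-0.7026, 0.4969, -0.5080, 0.0361)

(τ − ω×Iω)/I = (0.0250, 3.9600, 4.9150)
ω' = ω + α·dt = (0.9010, 1.4584, -0.8034)
q⊗(0,ω) = (0.2000000, -0.1363963, -0.4192391, 1.8071070)
q' = normalize(q + ½dt·q⊗(0,ω)) = (-0.7026, 0.4969, -0.5080, 0.0361)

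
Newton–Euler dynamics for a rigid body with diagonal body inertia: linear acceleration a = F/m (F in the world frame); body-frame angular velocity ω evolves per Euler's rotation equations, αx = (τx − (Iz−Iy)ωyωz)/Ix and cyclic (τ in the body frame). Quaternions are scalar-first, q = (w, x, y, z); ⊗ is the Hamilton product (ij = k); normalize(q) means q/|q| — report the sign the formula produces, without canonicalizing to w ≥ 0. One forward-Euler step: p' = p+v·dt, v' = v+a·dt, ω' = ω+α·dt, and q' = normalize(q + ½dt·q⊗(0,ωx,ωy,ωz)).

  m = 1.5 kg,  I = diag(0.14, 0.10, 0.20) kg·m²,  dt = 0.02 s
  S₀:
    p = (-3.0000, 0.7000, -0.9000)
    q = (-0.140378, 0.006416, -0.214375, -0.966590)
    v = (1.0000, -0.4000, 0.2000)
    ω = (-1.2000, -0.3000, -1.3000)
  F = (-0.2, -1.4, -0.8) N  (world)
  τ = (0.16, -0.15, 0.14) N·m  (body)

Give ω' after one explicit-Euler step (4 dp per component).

ω' = (-1.1827, -0.3113, -1.2846)

gyro term ω×Iω = (0.0390, -0.0936, -0.0144)
angular accel α = (0.8643, -0.5640, 0.7720)
ω + α·dt = (-1.1827, -0.3113, -1.2846)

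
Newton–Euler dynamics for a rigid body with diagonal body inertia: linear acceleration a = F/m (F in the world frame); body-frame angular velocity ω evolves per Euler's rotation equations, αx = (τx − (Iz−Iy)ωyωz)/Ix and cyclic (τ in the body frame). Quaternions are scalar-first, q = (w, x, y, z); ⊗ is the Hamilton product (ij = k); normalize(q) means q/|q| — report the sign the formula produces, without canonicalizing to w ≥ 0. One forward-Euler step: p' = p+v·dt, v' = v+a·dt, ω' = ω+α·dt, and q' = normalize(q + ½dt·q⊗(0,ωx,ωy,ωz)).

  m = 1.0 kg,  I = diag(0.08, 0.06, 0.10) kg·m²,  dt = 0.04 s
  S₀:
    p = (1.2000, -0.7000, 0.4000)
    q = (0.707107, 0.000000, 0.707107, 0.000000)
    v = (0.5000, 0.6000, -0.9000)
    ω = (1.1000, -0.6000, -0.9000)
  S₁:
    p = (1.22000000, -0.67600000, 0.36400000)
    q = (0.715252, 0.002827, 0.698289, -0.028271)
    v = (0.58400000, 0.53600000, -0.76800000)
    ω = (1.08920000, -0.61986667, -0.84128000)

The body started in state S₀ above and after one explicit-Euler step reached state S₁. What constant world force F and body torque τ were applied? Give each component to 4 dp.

velocity change Δv = (0.08400000, -0.06400000, 0.13200000)
m·(v₁−v₀)/dt = (2.1000, -1.6000, 3.3000)
rate change Δω = (-0.01080000, -0.01986667, 0.05872000)
gyro term ω₀×Iω₀ = (0.0216, 0.0198, 0.0132)
I·α + gyro = (0.0000, -0.0100, 0.1600)

F = (2.1000, -1.6000, 3.3000)
τ = (0.0000, -0.0100, 0.1600)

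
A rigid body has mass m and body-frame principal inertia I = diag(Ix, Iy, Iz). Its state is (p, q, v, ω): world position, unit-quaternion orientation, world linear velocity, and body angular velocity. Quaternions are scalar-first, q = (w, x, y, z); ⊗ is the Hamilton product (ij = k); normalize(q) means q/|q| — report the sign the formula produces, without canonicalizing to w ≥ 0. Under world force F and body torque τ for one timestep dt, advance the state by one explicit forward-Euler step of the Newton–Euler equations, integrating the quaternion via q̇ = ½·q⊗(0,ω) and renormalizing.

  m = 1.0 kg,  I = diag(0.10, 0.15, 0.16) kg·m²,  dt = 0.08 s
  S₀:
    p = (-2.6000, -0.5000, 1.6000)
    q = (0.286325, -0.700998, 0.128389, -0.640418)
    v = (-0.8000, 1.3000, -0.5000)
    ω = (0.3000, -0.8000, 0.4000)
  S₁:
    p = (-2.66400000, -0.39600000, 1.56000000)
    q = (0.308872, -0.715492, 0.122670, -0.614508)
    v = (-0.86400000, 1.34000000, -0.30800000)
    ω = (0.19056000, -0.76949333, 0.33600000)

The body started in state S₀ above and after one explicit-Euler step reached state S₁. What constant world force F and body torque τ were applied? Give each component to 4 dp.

v₁ − v₀ = (-0.06400000, 0.04000000, 0.19200000)
F = m·Δv/dt = (-0.8000, 0.5000, 2.4000)
Δω = ω₁−ω₀ = (-0.10944000, 0.03050667, -0.06400000)
gyro term ω₀×Iω₀ = (-0.0032, -0.0072, -0.0120)
τ = I·(Δω/dt) + ω₀×(Iω₀) = (-0.1400, 0.0500, -0.1400)

F = (-0.8000, 0.5000, 2.4000)
τ = (-0.1400, 0.0500, -0.1400)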